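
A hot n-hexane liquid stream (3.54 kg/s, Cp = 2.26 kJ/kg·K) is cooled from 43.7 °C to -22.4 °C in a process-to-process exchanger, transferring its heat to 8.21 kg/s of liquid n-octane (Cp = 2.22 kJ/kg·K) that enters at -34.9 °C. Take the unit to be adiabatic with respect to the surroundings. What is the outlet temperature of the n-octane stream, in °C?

Heat released by hot stream: Q = 3.54 × 2.26 × (43.7 − -22.4) = 528.83 kJ/s
Energy balance on cold side (adiabatic exchanger): Q = ṁ_c·Cp_c·(T_c,out − T_c,in)
T_c,out = -34.9 + 528.83/(8.21 × 2.22) = -5.8854 °C

T_c,out = -5.89 °C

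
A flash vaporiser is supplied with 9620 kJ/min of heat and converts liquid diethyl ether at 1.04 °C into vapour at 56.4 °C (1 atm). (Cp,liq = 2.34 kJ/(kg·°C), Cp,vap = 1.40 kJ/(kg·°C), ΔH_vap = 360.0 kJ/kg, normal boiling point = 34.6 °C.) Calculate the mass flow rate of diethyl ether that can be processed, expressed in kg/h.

ṁ = 1230 kg/h

Δh = 2.34×(34.6−1.04) + 360.0 + 1.40×(56.4−34.6) = 469.05 kJ/kg
Q = 9620 kJ/min = 160.33 kJ/s = 577200 kJ/h
ṁ = Q/Δh = 577200 / 469.05 = 1230.6 kg/h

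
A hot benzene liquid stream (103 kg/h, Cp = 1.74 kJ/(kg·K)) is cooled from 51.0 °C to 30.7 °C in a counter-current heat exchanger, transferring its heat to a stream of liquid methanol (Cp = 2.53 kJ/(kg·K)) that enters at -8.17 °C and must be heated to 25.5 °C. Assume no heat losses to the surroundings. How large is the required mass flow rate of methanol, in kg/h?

Heat released by hot stream: Q = 103 × 1.74 × (51.0 − 30.7) = 3638.2 kJ/h
Energy balance on cold side (adiabatic exchanger): Q = ṁ_c·Cp_c·(T_c,out − T_c,in)
ṁ_c = 3638.2 / [2.53 × (25.5 − -8.17)] = 42.709 kg/h

ṁ_c = 42.7 kg/h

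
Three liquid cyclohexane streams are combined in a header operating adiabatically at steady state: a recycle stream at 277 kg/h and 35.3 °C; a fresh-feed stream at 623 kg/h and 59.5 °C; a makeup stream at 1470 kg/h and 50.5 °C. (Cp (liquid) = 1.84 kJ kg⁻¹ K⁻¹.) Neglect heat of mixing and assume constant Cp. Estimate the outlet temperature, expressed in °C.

T_out = 51.1 °C

Adiabatic, steady state ⇒ Σ ṁᵢCp,ᵢ(T_out − Tᵢ) = 0
T_out = Σ ṁᵢCp,ᵢTᵢ / Σ ṁᵢCp,ᵢ
      = 222790 / 4360.8 = 51.089 °C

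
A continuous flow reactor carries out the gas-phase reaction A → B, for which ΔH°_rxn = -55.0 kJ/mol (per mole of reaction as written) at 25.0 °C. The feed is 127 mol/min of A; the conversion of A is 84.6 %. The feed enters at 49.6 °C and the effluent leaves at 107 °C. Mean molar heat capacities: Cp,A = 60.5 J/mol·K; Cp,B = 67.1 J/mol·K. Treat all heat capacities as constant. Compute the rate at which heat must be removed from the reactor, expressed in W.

Q_out = 90200 W

Extent of reaction ξ = 0.846 × 127 = 107.44 mol/min
Reaction term: ξ·ΔH°_rxn = 107.44 × -55.0 = -5909.3 kJ/min
Sensible, feed 49.6→25 °C: -189.01 kJ/min
Outlet flows (mol/min): A 19.558, B 107.44
Sensible, products 25→107 °C: 688.19 kJ/min
Q = ΔH = -5410.1 kJ/min = -90.169 kW
Heat removed = 90169 W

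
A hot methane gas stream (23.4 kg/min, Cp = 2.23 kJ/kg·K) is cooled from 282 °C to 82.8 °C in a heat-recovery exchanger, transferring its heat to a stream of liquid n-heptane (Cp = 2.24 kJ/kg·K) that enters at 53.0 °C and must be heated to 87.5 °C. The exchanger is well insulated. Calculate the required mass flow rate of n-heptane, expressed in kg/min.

ṁ_c = 135 kg/min

Heat released by hot stream: Q = 23.4 × 2.23 × (282 − 82.8) = 10395 kJ/min
Energy balance on cold side (adiabatic exchanger): Q = ṁ_c·Cp_c·(T_c,out − T_c,in)
ṁ_c = 10395 / [2.24 × (87.5 − 53.0)] = 134.51 kg/min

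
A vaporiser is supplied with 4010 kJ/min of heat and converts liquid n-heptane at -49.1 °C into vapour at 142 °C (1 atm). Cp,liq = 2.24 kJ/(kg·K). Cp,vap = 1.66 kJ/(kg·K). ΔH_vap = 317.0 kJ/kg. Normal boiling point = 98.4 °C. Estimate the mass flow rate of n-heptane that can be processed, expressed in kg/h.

Δh = 2.24×(98.4−-49.1) + 317.0 + 1.66×(142−98.4) = 719.78 kJ/kg
Q = 4010 kJ/min = 66.833 kJ/s = 240600 kJ/h
ṁ = Q/Δh = 240600 / 719.78 = 334.27 kg/h

ṁ = 334 kg/h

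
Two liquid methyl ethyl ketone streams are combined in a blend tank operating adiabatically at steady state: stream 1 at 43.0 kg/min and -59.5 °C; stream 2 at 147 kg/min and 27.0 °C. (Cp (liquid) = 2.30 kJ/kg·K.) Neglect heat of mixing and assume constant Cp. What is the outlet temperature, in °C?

T_out = 7.42 °C

No heat crosses the boundary, so H_out = H_in.
Σ ṁᵢCp,ᵢTᵢ = 43.0×2.30×-59.5 + 147×2.30×27.0 = 3244.1
Σ ṁᵢCp,ᵢ = 43.0×2.30 + 147×2.30 = 437
T_out = 3244.1 / 437 = 7.4237 °C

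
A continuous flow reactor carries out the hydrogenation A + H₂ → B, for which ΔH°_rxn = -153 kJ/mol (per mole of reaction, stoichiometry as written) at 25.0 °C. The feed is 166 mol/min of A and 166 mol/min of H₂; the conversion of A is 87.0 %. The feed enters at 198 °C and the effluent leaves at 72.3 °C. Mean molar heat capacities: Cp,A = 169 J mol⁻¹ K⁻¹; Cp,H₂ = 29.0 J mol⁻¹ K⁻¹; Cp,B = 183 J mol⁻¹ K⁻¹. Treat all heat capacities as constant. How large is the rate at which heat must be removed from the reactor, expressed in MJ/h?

Extent of reaction ξ = 0.870 × 166 = 144.42 mol/min
Reaction term: ξ·ΔH°_rxn = 144.42 × -153 = -22096 kJ/min
Sensible, feed 198→25 °C: -5686.2 kJ/min
Outlet flows (mol/min): A 21.58, H₂ 21.58, B 144.42
Sensible, products 25→72.3 °C: 1452.2 kJ/min
Q = ΔH = -26330 kJ/min = -438.84 kW
Heat removed = 1579.8 MJ/h

Q_out = 1580 MJ/h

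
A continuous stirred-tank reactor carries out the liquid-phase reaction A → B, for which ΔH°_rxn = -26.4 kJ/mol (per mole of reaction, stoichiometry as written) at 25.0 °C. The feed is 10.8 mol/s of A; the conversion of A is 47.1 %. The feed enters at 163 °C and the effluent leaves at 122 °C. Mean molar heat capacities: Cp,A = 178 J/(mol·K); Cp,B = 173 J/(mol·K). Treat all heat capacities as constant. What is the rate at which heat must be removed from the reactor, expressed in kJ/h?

Q_out = 776000 kJ/h

Extent of reaction ξ = 0.471 × 10.8 = 5.0868 mol/s
Reaction term: ξ·ΔH°_rxn = 5.0868 × -26.4 = -134.29 kJ/s
Sensible, feed 163→25 °C: -265.29 kJ/s
Outlet flows (mol/s): A 5.7132, B 5.0868
Sensible, products 25→122 °C: 184.01 kJ/s
Q = ΔH = -215.58 kJ/s = -215.58 kW
Heat removed = 776080 kJ/h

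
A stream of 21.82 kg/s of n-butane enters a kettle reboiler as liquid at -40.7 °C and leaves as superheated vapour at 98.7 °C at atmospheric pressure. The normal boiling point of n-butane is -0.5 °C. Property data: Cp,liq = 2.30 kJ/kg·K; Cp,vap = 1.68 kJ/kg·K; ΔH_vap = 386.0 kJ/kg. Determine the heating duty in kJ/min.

liquid -40.7→-0.5 °C: 92.46 kJ/kg
vaporisation at -0.5 °C: 386 kJ/kg
vapour -0.5→98.7 °C: 166.66 kJ/kg
Δh = 92.46 + 386 + 166.66 = 645.12 kJ/kg
Q = ṁ·Δh = 21.82 kg/s × 645.12 kJ/kg = 14076 kJ/s
|Q| = 14076 kW = 844590 kJ/min

Q = 845000 kJ/min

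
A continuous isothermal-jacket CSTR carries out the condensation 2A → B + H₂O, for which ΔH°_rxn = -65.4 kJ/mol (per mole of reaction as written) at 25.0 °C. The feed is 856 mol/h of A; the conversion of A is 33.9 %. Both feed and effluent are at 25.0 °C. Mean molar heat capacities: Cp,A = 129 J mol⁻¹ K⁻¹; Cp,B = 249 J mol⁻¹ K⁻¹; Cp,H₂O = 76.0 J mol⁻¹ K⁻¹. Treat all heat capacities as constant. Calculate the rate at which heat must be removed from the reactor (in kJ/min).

Q_out = 158 kJ/min

Extent of reaction ξ = 0.339 × 856 / 2 = 145.09 mol/h
Reaction term: ξ·ΔH°_rxn = 145.09 × -65.4 = -9489 kJ/h
Q = ΔH = -9489 kJ/h = -2.6358 kW
Heat removed = 158.15 kJ/min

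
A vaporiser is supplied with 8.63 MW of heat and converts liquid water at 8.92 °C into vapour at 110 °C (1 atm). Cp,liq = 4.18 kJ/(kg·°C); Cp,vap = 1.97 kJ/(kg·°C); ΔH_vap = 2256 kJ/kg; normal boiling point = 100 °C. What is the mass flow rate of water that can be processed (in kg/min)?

ṁ = 195 kg/min

Δh = 4.18×(100−8.92) + 2256 + 1.97×(110−100) = 2656.4 kJ/kg
Q = 8.63 MW = 8630 kJ/s = 517800 kJ/min
ṁ = Q/Δh = 517800 / 2656.4 = 194.92 kg/min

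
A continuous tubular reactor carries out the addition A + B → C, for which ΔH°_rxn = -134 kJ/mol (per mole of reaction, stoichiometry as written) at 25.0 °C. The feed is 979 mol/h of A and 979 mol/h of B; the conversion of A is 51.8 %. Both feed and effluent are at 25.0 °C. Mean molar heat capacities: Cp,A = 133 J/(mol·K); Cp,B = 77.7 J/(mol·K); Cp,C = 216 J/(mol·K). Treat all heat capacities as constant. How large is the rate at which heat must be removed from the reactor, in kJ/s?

Q_out = 18.9 kJ/s

Extent of reaction ξ = 0.518 × 979 = 507.12 mol/h
Reaction term: ξ·ΔH°_rxn = 507.12 × -134 = -67954 kJ/h
Q = ΔH = -67954 kJ/h = -18.876 kW
Heat removed = 18.876 kJ/s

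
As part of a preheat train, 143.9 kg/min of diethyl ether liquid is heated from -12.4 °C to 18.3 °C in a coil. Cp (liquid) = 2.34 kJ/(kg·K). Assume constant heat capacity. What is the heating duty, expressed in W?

Q = ṁ·Cp·ΔT = 143.9 × 2.34 × (18.3 − -12.4) = 10337 kJ/min
Converting: 10337 / 60 s = 172.29 kW
Heating duty = 172290 W

Q = 172000 W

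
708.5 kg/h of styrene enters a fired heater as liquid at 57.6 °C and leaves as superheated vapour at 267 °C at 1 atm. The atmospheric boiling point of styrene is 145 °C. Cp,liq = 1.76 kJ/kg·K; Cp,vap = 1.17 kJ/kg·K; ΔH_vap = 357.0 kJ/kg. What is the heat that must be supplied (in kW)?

Q = 129 kW

liquid 57.6→145 °C: 153.82 kJ/kg
vaporisation at 145 °C: 357 kJ/kg
vapour 145→267 °C: 142.74 kJ/kg
Δh = 153.82 + 357 + 142.74 = 653.56 kJ/kg
Q = ṁ·Δh = 708.5 kg/h × 653.56 kJ/kg = 463050 kJ/h
|Q| = 128.63 kW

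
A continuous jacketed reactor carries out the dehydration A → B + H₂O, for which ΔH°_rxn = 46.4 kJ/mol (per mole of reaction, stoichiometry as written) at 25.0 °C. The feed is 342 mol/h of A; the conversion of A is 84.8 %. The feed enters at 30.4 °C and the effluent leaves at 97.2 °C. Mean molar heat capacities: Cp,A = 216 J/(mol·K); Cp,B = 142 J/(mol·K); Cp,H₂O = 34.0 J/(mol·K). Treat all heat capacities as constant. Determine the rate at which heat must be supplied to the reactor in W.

Q_in = 4880 W

Extent of reaction ξ = 0.848 × 342 = 290.02 mol/h
Reaction term: ξ·ΔH°_rxn = 290.02 × 46.4 = 13457 kJ/h
Sensible, feed 30.4→25 °C: -398.91 kJ/h
Outlet flows (mol/h): A 51.984, B 290.02, H₂O 290.02
Sensible, products 25→97.2 °C: 4496 kJ/h
Q = ΔH = 17554 kJ/h = 4.8761 kW
Heat supplied = 4876.1 W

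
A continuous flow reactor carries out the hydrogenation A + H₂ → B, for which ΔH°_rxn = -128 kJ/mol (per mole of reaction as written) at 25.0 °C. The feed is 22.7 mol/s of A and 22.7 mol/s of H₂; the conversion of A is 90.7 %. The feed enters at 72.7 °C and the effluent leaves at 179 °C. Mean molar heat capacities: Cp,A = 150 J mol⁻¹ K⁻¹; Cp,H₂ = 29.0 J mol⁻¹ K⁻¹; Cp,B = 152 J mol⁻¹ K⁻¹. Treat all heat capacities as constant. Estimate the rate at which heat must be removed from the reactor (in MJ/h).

Q_out = 8240 MJ/h

Extent of reaction ξ = 0.907 × 22.7 = 20.589 mol/s
Reaction term: ξ·ΔH°_rxn = 20.589 × -128 = -2635.4 kJ/s
Sensible, feed 72.7→25 °C: -193.82 kJ/s
Outlet flows (mol/s): A 2.1111, H₂ 2.1111, B 20.589
Sensible, products 25→179 °C: 540.14 kJ/s
Q = ΔH = -2289.1 kJ/s = -2289.1 kW
Heat removed = 8240.6 MJ/h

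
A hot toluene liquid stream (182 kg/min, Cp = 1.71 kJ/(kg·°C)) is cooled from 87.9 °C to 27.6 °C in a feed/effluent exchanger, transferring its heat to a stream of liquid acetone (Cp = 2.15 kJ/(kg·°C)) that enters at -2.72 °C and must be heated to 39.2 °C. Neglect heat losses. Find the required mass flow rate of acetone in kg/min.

Heat released by hot stream: Q = 182 × 1.71 × (87.9 − 27.6) = 18767 kJ/min
Energy balance on cold side (adiabatic exchanger): Q = ṁ_c·Cp_c·(T_c,out − T_c,in)
ṁ_c = 18767 / [2.15 × (39.2 − -2.72)] = 208.22 kg/min

ṁ_c = 208 kg/min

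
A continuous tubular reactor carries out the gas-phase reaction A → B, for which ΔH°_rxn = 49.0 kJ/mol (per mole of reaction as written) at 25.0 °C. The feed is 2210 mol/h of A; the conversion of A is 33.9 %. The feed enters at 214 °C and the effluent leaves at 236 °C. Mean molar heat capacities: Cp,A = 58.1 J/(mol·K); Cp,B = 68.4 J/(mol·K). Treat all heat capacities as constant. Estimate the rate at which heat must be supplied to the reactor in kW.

Q_in = 11.4 kW

Extent of reaction ξ = 0.339 × 2210 = 749.19 mol/h
Reaction term: ξ·ΔH°_rxn = 749.19 × 49.0 = 36710 kJ/h
Sensible, feed 214→25 °C: -24268 kJ/h
Outlet flows (mol/h): A 1460.8, B 749.19
Sensible, products 25→236 °C: 28721 kJ/h
Q = ΔH = 41163 kJ/h = 11.434 kW
Heat supplied = 11.434 kW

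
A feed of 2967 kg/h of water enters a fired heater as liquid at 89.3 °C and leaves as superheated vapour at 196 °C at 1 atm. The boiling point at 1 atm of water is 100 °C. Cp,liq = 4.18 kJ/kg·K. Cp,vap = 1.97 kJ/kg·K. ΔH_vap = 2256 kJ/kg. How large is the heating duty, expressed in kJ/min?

Q = 123000 kJ/min

liquid 89.3→100 °C: 44.726 kJ/kg
vaporisation at 100 °C: 2256 kJ/kg
vapour 100→196 °C: 189.12 kJ/kg
Δh = 44.726 + 2256 + 189.12 = 2489.8 kJ/kg
Q = ṁ·Δh = 2967 kg/h × 2489.8 kJ/kg = 7.3874e+06 kJ/h
|Q| = 2052 kW = 123120 kJ/min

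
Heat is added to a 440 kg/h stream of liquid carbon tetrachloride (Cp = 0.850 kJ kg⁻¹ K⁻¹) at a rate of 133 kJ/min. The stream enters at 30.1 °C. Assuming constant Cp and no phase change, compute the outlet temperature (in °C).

Q = 133 kJ/min = 7980 kJ/h
ΔT = Q/(ṁ·Cp) = 7980/(440×0.850) = 21.337 K
T_out = 30.1 + 21.337 = 51.437 °C

T_out = 51.4 °C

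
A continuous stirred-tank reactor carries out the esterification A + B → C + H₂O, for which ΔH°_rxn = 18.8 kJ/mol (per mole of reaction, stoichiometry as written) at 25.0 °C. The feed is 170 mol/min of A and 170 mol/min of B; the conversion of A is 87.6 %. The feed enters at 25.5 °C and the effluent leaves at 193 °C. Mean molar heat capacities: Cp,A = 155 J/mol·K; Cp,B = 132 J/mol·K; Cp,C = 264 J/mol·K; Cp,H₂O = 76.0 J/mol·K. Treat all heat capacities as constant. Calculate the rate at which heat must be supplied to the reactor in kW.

Extent of reaction ξ = 0.876 × 170 = 148.92 mol/min
Reaction term: ξ·ΔH°_rxn = 148.92 × 18.8 = 2799.7 kJ/min
Sensible, feed 25.5→25 °C: -24.395 kJ/min
Outlet flows (mol/min): A 21.08, B 21.08, C 148.92, H₂O 148.92
Sensible, products 25→193 °C: 9522.7 kJ/min
Q = ΔH = 12298 kJ/min = 204.97 kW
Heat supplied = 204.97 kW

Q_in = 205 kW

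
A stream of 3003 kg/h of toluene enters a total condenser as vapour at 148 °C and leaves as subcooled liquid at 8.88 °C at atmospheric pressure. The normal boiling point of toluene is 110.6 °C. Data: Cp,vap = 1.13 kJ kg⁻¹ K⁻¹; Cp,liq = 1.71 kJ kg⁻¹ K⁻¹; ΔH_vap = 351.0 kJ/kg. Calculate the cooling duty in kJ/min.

Q_c = 28400 kJ/min

vapour 148→110.6 °C: -42.262 kJ/kg
condensation at 110.6 °C: -351 kJ/kg
liquid 110.6→8.88 °C: -173.94 kJ/kg
Δh = -42.262 + -351 + -173.94 = -567.2 kJ/kg
Q = ṁ·Δh = 3003 kg/h × -567.2 kJ/kg = -1.7033e+06 kJ/h
|Q| = 473.14 kW = 28389 kJ/min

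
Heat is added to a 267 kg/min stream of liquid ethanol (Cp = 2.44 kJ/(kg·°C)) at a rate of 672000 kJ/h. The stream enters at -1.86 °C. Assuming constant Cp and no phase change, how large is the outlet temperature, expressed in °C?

T_out = 15.3 °C

Q = 672000 kJ/h = 11200 kJ/min
ΔT = Q/(ṁ·Cp) = 11200/(267×2.44) = 17.192 K
T_out = -1.86 + 17.192 = 15.332 °C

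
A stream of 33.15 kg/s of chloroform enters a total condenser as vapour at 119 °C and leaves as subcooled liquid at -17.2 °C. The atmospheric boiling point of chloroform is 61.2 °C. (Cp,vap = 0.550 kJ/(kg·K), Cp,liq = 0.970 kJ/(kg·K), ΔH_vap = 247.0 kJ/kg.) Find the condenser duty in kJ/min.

Q_c = 706000 kJ/min

vapour 119→61.2 °C: -31.79 kJ/kg
condensation at 61.2 °C: -247 kJ/kg
liquid 61.2→-17.2 °C: -76.048 kJ/kg
Δh = -31.79 + -247 + -76.048 = -354.84 kJ/kg
Q = ṁ·Δh = 33.15 kg/s × -354.84 kJ/kg = -11763 kJ/s
|Q| = 11763 kW = 705770 kJ/min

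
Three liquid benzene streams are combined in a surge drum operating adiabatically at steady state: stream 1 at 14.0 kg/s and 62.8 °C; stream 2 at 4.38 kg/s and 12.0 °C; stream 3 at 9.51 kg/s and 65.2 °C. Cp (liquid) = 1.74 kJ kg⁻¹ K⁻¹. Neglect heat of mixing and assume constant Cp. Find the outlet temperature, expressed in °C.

No heat crosses the boundary, so H_out = H_in.
T_out = Σ ṁᵢCp,ᵢTᵢ / Σ ṁᵢCp,ᵢ
      = 2700.2 / 48.529 = 55.64 °C

T_out = 55.6 °C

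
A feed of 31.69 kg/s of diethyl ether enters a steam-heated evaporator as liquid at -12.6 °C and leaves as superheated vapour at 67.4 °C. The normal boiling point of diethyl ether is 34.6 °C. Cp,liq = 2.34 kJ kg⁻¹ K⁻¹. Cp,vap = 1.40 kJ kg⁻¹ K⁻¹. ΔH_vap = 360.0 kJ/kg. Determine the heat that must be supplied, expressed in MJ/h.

Q = 58900 MJ/h

liquid -12.6→34.6 °C: 110.45 kJ/kg
vaporisation at 34.6 °C: 360 kJ/kg
vapour 34.6→67.4 °C: 45.92 kJ/kg
Δh = 110.45 + 360 + 45.92 = 516.37 kJ/kg
Q = ṁ·Δh = 31.69 kg/s × 516.37 kJ/kg = 16364 kJ/s
|Q| = 16364 kW = 58909 MJ/h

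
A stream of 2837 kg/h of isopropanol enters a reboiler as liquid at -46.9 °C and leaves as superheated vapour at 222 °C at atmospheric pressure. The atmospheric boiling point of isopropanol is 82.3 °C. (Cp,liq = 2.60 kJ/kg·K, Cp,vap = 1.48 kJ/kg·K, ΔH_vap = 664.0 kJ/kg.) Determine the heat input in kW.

Q = 951 kW

liquid -46.9→82.3 °C: 335.92 kJ/kg
vaporisation at 82.3 °C: 664 kJ/kg
vapour 82.3→222 °C: 206.76 kJ/kg
Δh = 335.92 + 664 + 206.76 = 1206.7 kJ/kg
Q = ṁ·Δh = 2837 kg/h × 1206.7 kJ/kg = 3.4233e+06 kJ/h
|Q| = 950.93 kW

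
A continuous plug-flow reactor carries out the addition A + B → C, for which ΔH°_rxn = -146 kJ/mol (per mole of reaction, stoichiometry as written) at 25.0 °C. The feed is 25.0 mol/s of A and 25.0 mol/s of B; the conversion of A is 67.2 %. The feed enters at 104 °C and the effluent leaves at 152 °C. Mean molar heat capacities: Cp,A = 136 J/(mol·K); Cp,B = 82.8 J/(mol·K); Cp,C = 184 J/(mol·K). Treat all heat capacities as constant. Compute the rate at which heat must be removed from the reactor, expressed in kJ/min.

Extent of reaction ξ = 0.672 × 25.0 = 16.8 mol/s
Reaction term: ξ·ΔH°_rxn = 16.8 × -146 = -2452.8 kJ/s
Sensible, feed 104→25 °C: -432.13 kJ/s
Outlet flows (mol/s): A 8.2, B 8.2, C 16.8
Sensible, products 25→152 °C: 620.44 kJ/s
Q = ΔH = -2264.5 kJ/s = -2264.5 kW
Heat removed = 135870 kJ/min

Q_out = 136000 kJ/min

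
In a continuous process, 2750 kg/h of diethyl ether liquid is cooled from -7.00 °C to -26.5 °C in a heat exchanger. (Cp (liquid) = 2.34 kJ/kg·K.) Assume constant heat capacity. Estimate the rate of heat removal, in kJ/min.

Q = ṁ·Cp·ΔT = 2750 × 2.34 × (-26.5 − -7.00) = -125480 kJ/h
Converting: 125480 / 3600 s = 34.856 kW
Cooling duty = 2091.4 kJ/min

Q_c = 2090 kJ/min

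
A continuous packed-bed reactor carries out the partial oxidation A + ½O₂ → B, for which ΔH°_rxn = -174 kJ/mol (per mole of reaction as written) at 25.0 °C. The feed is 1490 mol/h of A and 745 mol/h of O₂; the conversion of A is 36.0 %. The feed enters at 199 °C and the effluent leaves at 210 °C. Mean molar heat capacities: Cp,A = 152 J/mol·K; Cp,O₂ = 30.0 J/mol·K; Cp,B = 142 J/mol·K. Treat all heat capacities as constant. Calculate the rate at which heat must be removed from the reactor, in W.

Q_out = 25900 W

Extent of reaction ξ = 0.360 × 1490 = 536.4 mol/h
Reaction term: ξ·ΔH°_rxn = 536.4 × -174 = -93334 kJ/h
Sensible, feed 199→25 °C: -43296 kJ/h
Outlet flows (mol/h): A 953.6, O₂ 476.8, B 536.4
Sensible, products 25→210 °C: 43553 kJ/h
Q = ΔH = -93077 kJ/h = -25.855 kW
Heat removed = 25855 W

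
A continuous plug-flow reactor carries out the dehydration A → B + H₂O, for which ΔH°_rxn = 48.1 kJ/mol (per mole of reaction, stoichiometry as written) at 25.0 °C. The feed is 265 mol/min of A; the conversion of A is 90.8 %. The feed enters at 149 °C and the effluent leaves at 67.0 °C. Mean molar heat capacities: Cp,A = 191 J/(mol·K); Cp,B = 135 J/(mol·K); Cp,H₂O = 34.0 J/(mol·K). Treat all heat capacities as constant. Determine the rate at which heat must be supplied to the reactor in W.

Q_in = 120000 W

Extent of reaction ξ = 0.908 × 265 = 240.62 mol/min
Reaction term: ξ·ΔH°_rxn = 240.62 × 48.1 = 11574 kJ/min
Sensible, feed 149→25 °C: -6276.3 kJ/min
Outlet flows (mol/min): A 24.38, B 240.62, H₂O 240.62
Sensible, products 25→67.0 °C: 1903.5 kJ/min
Q = ΔH = 7201.1 kJ/min = 120.02 kW
Heat supplied = 120020 W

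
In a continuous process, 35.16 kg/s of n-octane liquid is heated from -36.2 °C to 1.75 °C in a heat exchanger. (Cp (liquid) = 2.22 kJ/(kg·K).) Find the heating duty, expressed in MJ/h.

Q = ṁ·Cp·ΔT = 35.16 × 2.22 × (1.75 − -36.2) = 2962.2 kJ/s
Heating duty = 10664 MJ/h

Q = 10700 MJ/h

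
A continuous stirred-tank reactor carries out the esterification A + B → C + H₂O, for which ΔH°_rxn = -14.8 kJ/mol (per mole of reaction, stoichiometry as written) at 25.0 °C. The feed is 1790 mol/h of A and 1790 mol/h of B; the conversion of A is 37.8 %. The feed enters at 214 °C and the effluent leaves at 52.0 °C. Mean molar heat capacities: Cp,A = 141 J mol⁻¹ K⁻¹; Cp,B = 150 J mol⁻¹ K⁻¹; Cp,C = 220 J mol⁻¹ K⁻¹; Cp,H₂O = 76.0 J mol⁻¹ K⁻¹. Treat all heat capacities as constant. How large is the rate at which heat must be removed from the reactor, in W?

Extent of reaction ξ = 0.378 × 1790 = 676.62 mol/h
Reaction term: ξ·ΔH°_rxn = 676.62 × -14.8 = -10014 kJ/h
Sensible, feed 214→25 °C: -98448 kJ/h
Outlet flows (mol/h): A 1113.4, B 1113.4, C 676.62, H₂O 676.62
Sensible, products 25→52.0 °C: 14155 kJ/h
Q = ΔH = -94307 kJ/h = -26.196 kW
Heat removed = 26196 W

Q_out = 26200 W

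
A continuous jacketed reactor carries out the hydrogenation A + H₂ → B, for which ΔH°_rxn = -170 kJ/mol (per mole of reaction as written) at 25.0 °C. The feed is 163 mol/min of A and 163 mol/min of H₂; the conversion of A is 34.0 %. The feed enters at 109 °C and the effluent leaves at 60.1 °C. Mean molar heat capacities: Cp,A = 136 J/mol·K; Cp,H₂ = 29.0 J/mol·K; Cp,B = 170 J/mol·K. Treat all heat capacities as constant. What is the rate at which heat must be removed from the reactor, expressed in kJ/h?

Extent of reaction ξ = 0.340 × 163 = 55.42 mol/min
Reaction term: ξ·ΔH°_rxn = 55.42 × -170 = -9421.4 kJ/min
Sensible, feed 109→25 °C: -2259.2 kJ/min
Outlet flows (mol/min): A 107.58, H₂ 107.58, B 55.42
Sensible, products 25→60.1 °C: 953.74 kJ/min
Q = ΔH = -10727 kJ/min = -178.78 kW
Heat removed = 643610 kJ/h

Q_out = 644000 kJ/h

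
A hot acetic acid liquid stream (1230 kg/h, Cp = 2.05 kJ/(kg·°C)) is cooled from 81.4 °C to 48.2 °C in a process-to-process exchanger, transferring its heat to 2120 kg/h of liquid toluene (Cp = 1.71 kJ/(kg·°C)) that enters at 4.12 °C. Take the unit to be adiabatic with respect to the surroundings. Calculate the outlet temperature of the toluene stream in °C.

Heat released by hot stream: Q = 1230 × 2.05 × (81.4 − 48.2) = 83714 kJ/h
Energy balance on cold side (adiabatic exchanger): Q = ṁ_c·Cp_c·(T_c,out − T_c,in)
T_c,out = 4.12 + 83714/(2120 × 1.71) = 27.212 °C

T_c,out = 27.2 °C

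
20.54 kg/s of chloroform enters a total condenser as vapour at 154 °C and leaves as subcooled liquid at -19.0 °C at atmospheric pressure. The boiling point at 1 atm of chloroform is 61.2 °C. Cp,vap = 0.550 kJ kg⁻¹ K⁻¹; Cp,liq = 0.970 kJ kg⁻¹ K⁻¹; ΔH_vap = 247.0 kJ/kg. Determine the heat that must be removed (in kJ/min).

Q_c = 463000 kJ/min

vapour 154→61.2 °C: -51.04 kJ/kg
condensation at 61.2 °C: -247 kJ/kg
liquid 61.2→-19.0 °C: -77.794 kJ/kg
Δh = -51.04 + -247 + -77.794 = -375.83 kJ/kg
Q = ṁ·Δh = 20.54 kg/s × -375.83 kJ/kg = -7719.6 kJ/s
|Q| = 7719.6 kW = 463180 kJ/min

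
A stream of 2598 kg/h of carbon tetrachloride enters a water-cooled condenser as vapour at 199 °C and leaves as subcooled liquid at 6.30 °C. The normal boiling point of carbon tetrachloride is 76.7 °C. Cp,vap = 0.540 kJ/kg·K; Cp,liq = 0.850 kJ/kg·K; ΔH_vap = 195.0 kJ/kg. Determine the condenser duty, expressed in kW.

Q_c = 232 kW

vapour 199→76.7 °C: -66.042 kJ/kg
condensation at 76.7 °C: -195 kJ/kg
liquid 76.7→6.30 °C: -59.84 kJ/kg
Δh = -66.042 + -195 + -59.84 = -320.88 kJ/kg
Q = ṁ·Δh = 2598 kg/h × -320.88 kJ/kg = -833650 kJ/h
|Q| = 231.57 kW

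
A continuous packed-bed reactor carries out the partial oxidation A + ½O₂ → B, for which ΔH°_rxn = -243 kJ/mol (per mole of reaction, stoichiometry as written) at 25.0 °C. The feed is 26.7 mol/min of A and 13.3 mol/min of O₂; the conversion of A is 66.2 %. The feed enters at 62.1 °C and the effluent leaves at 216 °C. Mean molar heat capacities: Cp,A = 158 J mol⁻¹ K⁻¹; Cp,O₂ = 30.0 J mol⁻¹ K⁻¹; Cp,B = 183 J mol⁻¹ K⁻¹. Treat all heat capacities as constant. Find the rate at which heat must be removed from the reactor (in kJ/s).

Q_out = 59.2 kJ/s

Extent of reaction ξ = 0.662 × 26.7 = 17.675 mol/min
Reaction term: ξ·ΔH°_rxn = 17.675 × -243 = -4295.1 kJ/min
Sensible, feed 62.1→25 °C: -171.31 kJ/min
Outlet flows (mol/min): A 9.0246, O₂ 4.4623, B 17.675
Sensible, products 25→216 °C: 915.72 kJ/min
Q = ΔH = -3550.7 kJ/min = -59.179 kW
Heat removed = 59.179 kJ/s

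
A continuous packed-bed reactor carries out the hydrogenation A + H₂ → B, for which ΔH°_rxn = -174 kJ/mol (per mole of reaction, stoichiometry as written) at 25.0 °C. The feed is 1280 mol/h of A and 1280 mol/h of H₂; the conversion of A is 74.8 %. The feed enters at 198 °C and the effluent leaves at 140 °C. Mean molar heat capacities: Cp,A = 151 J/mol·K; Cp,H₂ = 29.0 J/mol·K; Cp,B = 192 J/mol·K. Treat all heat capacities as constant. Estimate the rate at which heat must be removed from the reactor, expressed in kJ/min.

Extent of reaction ξ = 0.748 × 1280 = 957.44 mol/h
Reaction term: ξ·ΔH°_rxn = 957.44 × -174 = -166590 kJ/h
Sensible, feed 198→25 °C: -39859 kJ/h
Outlet flows (mol/h): A 322.56, H₂ 322.56, B 957.44
Sensible, products 25→140 °C: 27817 kJ/h
Q = ΔH = -178640 kJ/h = -49.621 kW
Heat removed = 2977.3 kJ/min

Q_out = 2980 kJ/min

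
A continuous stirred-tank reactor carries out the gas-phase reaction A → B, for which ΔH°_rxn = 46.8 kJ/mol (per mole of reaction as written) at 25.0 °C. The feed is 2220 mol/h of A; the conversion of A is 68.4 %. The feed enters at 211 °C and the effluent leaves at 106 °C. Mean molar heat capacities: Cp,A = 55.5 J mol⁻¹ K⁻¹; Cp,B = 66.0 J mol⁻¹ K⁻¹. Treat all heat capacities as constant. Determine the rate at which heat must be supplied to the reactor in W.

Q_in = 16500 W

Extent of reaction ξ = 0.684 × 2220 = 1518.5 mol/h
Reaction term: ξ·ΔH°_rxn = 1518.5 × 46.8 = 71065 kJ/h
Sensible, feed 211→25 °C: -22917 kJ/h
Outlet flows (mol/h): A 701.52, B 1518.5
Sensible, products 25→106 °C: 11271 kJ/h
Q = ΔH = 59419 kJ/h = 16.505 kW
Heat supplied = 16505 W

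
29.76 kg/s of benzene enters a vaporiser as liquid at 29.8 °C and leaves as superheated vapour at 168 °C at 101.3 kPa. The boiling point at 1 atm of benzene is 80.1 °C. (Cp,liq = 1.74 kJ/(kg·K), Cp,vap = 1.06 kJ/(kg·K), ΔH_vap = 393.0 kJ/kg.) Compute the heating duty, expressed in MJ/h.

liquid 29.8→80.1 °C: 87.522 kJ/kg
vaporisation at 80.1 °C: 393 kJ/kg
vapour 80.1→168 °C: 93.174 kJ/kg
Δh = 87.522 + 393 + 93.174 = 573.7 kJ/kg
Q = ṁ·Δh = 29.76 kg/s × 573.7 kJ/kg = 17073 kJ/s
|Q| = 17073 kW = 61463 MJ/h

Q = 61500 MJ/h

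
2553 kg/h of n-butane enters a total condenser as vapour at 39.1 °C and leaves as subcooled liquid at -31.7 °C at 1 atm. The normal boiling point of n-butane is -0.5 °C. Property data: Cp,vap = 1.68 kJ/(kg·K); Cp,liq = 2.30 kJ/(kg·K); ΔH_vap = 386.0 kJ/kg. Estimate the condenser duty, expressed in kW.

Q_c = 372 kW

vapour 39.1→-0.5 °C: -66.528 kJ/kg
condensation at -0.5 °C: -386 kJ/kg
liquid -0.5→-31.7 °C: -71.76 kJ/kg
Δh = -66.528 + -386 + -71.76 = -524.29 kJ/kg
Q = ṁ·Δh = 2553 kg/h × -524.29 kJ/kg = -1.3385e+06 kJ/h
|Q| = 371.81 kW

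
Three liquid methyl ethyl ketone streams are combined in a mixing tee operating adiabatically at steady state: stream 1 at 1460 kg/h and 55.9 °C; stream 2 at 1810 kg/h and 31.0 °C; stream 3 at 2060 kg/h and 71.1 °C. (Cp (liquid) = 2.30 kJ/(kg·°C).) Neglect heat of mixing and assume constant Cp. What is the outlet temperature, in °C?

Adiabatic, steady state ⇒ Σ ṁᵢCp,ᵢ(T_out − Tᵢ) = 0
T_out = Σ ṁᵢCp,ᵢTᵢ / Σ ṁᵢCp,ᵢ
      = 653640 / 12259 = 53.319 °C

T_out = 53.3 °C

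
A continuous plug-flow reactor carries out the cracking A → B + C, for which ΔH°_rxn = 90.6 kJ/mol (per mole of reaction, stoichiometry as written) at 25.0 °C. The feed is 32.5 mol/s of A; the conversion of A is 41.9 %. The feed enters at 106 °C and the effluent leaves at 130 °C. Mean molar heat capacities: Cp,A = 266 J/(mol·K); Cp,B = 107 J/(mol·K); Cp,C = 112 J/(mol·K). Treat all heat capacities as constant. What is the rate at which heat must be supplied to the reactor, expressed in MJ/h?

Extent of reaction ξ = 0.419 × 32.5 = 13.617 mol/s
Reaction term: ξ·ΔH°_rxn = 13.617 × 90.6 = 1233.7 kJ/s
Sensible, feed 106→25 °C: -700.25 kJ/s
Outlet flows (mol/s): A 18.883, B 13.617, C 13.617
Sensible, products 25→130 °C: 840.52 kJ/s
Q = ΔH = 1374 kJ/s = 1374 kW
Heat supplied = 4946.5 MJ/h

Q_in = 4950 MJ/h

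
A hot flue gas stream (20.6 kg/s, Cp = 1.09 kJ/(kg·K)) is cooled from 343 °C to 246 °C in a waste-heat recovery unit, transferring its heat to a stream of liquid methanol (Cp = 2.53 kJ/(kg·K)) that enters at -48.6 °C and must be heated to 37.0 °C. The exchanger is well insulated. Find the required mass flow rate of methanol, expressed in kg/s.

Heat released by hot stream: Q = 20.6 × 1.09 × (343 − 246) = 2178 kJ/s
Energy balance on cold side (adiabatic exchanger): Q = ṁ_c·Cp_c·(T_c,out − T_c,in)
ṁ_c = 2178 / [2.53 × (37.0 − -48.6)] = 10.057 kg/s

ṁ_c = 10.1 kg/s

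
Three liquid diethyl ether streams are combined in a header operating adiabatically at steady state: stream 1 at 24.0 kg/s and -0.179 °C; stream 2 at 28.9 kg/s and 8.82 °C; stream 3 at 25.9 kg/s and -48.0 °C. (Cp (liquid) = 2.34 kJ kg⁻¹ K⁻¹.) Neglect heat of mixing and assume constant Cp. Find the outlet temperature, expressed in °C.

T_out = -12.6 °C

No heat crosses the boundary, so H_out = H_in.
T_out = Σ ṁᵢCp,ᵢTᵢ / Σ ṁᵢCp,ᵢ
      = -2322.7 / 184.39 = -12.596 °C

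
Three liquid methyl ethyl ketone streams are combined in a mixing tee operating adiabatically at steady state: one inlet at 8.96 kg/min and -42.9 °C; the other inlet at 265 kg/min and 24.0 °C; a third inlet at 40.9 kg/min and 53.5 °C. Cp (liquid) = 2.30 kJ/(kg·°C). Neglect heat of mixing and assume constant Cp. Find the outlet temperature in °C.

T_out = 25.9 °C

Adiabatic, steady state ⇒ Σ ṁᵢCp,ᵢ(T_out − Tᵢ) = 0
T_out = Σ ṁᵢCp,ᵢTᵢ / Σ ṁᵢCp,ᵢ
      = 18777 / 724.18 = 25.928 °C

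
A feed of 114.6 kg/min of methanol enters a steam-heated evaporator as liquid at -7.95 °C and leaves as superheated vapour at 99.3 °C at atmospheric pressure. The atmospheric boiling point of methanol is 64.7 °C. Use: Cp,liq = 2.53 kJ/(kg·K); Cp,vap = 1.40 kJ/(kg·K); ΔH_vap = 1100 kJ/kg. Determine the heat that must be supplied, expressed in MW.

liquid -7.95→64.7 °C: 183.8 kJ/kg
vaporisation at 64.7 °C: 1100 kJ/kg
vapour 64.7→99.3 °C: 48.44 kJ/kg
Δh = 183.8 + 1100 + 48.44 = 1332.2 kJ/kg
Q = ṁ·Δh = 114.6 kg/min × 1332.2 kJ/kg = 152680 kJ/min
|Q| = 2544.6 kW = 2.5446 MW

Q = 2.54 MW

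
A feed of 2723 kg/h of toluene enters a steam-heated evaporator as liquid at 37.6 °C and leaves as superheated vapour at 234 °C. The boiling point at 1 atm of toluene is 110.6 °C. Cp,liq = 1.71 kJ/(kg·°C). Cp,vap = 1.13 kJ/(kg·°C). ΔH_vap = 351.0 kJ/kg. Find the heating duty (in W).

liquid 37.6→110.6 °C: 124.83 kJ/kg
vaporisation at 110.6 °C: 351 kJ/kg
vapour 110.6→234 °C: 139.44 kJ/kg
Δh = 124.83 + 351 + 139.44 = 615.27 kJ/kg
Q = ṁ·Δh = 2723 kg/h × 615.27 kJ/kg = 1.6754e+06 kJ/h
|Q| = 465.38 kW = 465380 W

Q = 465000 W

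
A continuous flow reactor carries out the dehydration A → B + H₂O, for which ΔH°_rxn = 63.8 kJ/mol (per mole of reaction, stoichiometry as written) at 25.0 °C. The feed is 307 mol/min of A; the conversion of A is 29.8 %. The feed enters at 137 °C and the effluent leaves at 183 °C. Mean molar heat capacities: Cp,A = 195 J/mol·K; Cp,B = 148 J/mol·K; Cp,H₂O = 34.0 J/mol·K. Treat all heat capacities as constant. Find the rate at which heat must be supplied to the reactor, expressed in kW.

Extent of reaction ξ = 0.298 × 307 = 91.486 mol/min
Reaction term: ξ·ΔH°_rxn = 91.486 × 63.8 = 5836.8 kJ/min
Sensible, feed 137→25 °C: -6704.9 kJ/min
Outlet flows (mol/min): A 215.51, B 91.486, H₂O 91.486
Sensible, products 25→183 °C: 9270.8 kJ/min
Q = ΔH = 8402.7 kJ/min = 140.04 kW
Heat supplied = 140.04 kW

Q_in = 140 kW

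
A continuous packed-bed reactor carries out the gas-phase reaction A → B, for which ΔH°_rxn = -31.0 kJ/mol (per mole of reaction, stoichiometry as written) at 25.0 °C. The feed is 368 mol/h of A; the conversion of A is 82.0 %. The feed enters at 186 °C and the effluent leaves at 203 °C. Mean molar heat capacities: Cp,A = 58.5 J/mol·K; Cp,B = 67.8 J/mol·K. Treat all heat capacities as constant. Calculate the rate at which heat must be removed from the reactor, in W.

Q_out = 2360 W

Extent of reaction ξ = 0.820 × 368 = 301.76 mol/h
Reaction term: ξ·ΔH°_rxn = 301.76 × -31.0 = -9354.6 kJ/h
Sensible, feed 186→25 °C: -3466 kJ/h
Outlet flows (mol/h): A 66.24, B 301.76
Sensible, products 25→203 °C: 4331.5 kJ/h
Q = ΔH = -8489.1 kJ/h = -2.3581 kW
Heat removed = 2358.1 W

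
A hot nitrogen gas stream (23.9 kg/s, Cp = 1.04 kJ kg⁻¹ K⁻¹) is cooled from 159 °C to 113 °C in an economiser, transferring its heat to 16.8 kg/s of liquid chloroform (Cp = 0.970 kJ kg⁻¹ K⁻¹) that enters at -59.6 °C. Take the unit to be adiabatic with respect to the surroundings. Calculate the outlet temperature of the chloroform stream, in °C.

Heat released by hot stream: Q = 23.9 × 1.04 × (159 − 113) = 1143.4 kJ/s
Energy balance on cold side (adiabatic exchanger): Q = ṁ_c·Cp_c·(T_c,out − T_c,in)
T_c,out = -59.6 + 1143.4/(16.8 × 0.970) = 10.563 °C

T_c,out = 10.6 °C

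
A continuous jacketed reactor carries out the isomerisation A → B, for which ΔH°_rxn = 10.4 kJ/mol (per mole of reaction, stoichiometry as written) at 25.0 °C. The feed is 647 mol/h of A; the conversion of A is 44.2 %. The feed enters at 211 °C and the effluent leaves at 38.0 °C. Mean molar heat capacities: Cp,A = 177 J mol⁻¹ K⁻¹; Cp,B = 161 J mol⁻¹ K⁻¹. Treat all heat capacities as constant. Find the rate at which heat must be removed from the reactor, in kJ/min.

Extent of reaction ξ = 0.442 × 647 = 285.97 mol/h
Reaction term: ξ·ΔH°_rxn = 285.97 × 10.4 = 2974.1 kJ/h
Sensible, feed 211→25 °C: -21301 kJ/h
Outlet flows (mol/h): A 361.03, B 285.97
Sensible, products 25→38.0 °C: 1429.3 kJ/h
Q = ΔH = -16897 kJ/h = -4.6936 kW
Heat removed = 281.62 kJ/min

Q_out = 282 kJ/min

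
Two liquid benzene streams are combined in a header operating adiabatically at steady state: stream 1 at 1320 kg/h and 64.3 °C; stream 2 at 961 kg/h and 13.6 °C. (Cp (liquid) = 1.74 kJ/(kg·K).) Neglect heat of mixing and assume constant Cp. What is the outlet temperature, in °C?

No heat crosses the boundary, so H_out = H_in.
T_out = Σ ṁᵢCp,ᵢTᵢ / Σ ṁᵢCp,ᵢ
      = 170430 / 3968.9 = 42.94 °C

T_out = 42.9 °C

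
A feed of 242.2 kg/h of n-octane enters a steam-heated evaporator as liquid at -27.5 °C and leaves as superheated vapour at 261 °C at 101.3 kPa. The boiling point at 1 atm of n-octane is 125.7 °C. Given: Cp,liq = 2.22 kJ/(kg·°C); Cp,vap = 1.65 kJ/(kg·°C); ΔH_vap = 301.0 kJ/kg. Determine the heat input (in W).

liquid -27.5→125.7 °C: 340.1 kJ/kg
vaporisation at 125.7 °C: 301 kJ/kg
vapour 125.7→261 °C: 223.25 kJ/kg
Δh = 340.1 + 301 + 223.25 = 864.35 kJ/kg
Q = ṁ·Δh = 242.2 kg/h × 864.35 kJ/kg = 209350 kJ/h
|Q| = 58.151 kW = 58151 W

Q = 58200 W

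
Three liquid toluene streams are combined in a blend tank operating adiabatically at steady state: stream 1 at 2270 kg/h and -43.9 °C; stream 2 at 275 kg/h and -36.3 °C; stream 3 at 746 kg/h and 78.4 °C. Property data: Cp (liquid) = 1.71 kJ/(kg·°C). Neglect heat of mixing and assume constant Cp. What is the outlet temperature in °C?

Energy balance with Q = 0: Σ ṁᵢCp,ᵢ(T_out − Tᵢ) = 0
T_out = Σ ṁᵢCp,ᵢTᵢ / Σ ṁᵢCp,ᵢ
      = -87465 / 5627.6 = -15.542 °C

T_out = -15.5 °C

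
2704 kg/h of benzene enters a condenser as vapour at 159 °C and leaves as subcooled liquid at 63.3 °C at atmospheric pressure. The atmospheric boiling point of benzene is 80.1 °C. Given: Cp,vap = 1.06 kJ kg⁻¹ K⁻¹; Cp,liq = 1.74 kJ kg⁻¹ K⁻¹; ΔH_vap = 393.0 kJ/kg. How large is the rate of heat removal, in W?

vapour 159→80.1 °C: -83.634 kJ/kg
condensation at 80.1 °C: -393 kJ/kg
liquid 80.1→63.3 °C: -29.232 kJ/kg
Δh = -83.634 + -393 + -29.232 = -505.87 kJ/kg
Q = ṁ·Δh = 2704 kg/h × -505.87 kJ/kg = -1.3679e+06 kJ/h
|Q| = 379.96 kW = 379960 W

Q_c = 380000 W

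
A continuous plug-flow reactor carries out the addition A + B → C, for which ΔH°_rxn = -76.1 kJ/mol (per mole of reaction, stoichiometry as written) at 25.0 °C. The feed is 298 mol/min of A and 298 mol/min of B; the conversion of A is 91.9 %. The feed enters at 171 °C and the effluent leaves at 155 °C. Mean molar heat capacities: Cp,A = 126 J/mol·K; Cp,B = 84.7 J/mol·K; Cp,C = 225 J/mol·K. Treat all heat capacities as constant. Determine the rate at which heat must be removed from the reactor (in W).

Extent of reaction ξ = 0.919 × 298 = 273.86 mol/min
Reaction term: ξ·ΔH°_rxn = 273.86 × -76.1 = -20841 kJ/min
Sensible, feed 171→25 °C: -9167.1 kJ/min
Outlet flows (mol/min): A 24.138, B 24.138, C 273.86
Sensible, products 25→155 °C: 8671.6 kJ/min
Q = ΔH = -21336 kJ/min = -355.61 kW
Heat removed = 355610 W

Q_out = 356000 W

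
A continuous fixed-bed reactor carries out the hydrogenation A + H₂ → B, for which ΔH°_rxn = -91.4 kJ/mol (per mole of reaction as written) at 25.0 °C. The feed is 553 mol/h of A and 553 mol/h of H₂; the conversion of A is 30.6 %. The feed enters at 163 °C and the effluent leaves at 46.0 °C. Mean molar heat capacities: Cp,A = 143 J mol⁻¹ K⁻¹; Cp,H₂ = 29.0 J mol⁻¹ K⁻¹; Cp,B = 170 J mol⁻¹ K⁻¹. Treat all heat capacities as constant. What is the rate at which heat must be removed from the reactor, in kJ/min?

Q_out = 443 kJ/min

Extent of reaction ξ = 0.306 × 553 = 169.22 mol/h
Reaction term: ξ·ΔH°_rxn = 169.22 × -91.4 = -15467 kJ/h
Sensible, feed 163→25 °C: -13126 kJ/h
Outlet flows (mol/h): A 383.78, H₂ 383.78, B 169.22
Sensible, products 25→46.0 °C: 1990.3 kJ/h
Q = ΔH = -26602 kJ/h = -7.3895 kW
Heat removed = 443.37 kJ/min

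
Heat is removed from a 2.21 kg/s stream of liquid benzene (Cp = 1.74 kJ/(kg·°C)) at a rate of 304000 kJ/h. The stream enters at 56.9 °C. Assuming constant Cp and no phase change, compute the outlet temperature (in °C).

Q = 304000 kJ/h = 84.444 kJ/s
ΔT = Q/(ṁ·Cp) = 84.444/(2.21×1.74) = 21.96 K
T_out = 56.9 − 21.96 = 34.94 °C

T_out = 34.9 °C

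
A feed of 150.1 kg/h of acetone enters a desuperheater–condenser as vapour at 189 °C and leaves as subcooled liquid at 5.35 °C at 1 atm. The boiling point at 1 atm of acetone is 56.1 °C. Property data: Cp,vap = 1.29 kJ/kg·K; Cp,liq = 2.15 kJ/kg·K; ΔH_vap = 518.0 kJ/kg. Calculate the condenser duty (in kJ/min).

Q_c = 2000 kJ/min

vapour 189→56.1 °C: -171.44 kJ/kg
condensation at 56.1 °C: -518 kJ/kg
liquid 56.1→5.35 °C: -109.11 kJ/kg
Δh = -171.44 + -518 + -109.11 = -798.55 kJ/kg
Q = ṁ·Δh = 150.1 kg/h × -798.55 kJ/kg = -119860 kJ/h
|Q| = 33.295 kW = 1997.7 kJ/min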